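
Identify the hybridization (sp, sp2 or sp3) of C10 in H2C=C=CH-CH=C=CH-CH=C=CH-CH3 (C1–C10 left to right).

C10: 4 σ bonds; 4 regions of electron density → sp3.

sp³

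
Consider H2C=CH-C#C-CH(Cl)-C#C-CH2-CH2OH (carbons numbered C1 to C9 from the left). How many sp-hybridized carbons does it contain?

4

C1: sp2
C2: sp2
C3: sp ✓
C4: sp ✓
C5: sp3
C6: sp ✓
C7: sp ✓
C8: sp3
C9: sp3
C3, C4, C6, C7 → 4 sp carbons.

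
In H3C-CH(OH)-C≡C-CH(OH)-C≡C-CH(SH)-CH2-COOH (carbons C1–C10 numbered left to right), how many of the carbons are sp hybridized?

4

C1: sp3
C2: sp3
C3: sp ✓
C4: sp ✓
C5: sp3
C6: sp ✓
C7: sp ✓
C8: sp3
C9: sp3
C10: sp2
C3, C4, C6, C7 → 4 sp carbons.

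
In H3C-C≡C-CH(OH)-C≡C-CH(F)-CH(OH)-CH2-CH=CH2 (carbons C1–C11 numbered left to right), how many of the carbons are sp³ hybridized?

C1: sp3 ✓
C2: sp
C3: sp
C4: sp3 ✓
C5: sp
C6: sp
C7: sp3 ✓
C8: sp3 ✓
C9: sp3 ✓
C10: sp2
C11: sp2
C1, C4, C7, C8, C9 → 5 sp3 carbons.

5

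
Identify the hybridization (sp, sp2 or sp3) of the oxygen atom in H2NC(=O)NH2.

The oxygen atom — 1 σ bond and 2 lone pairs, plus one π bond. Steric number 3, so sp2.

sp2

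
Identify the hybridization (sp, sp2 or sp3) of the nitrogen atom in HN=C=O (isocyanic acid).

sp^2

The nitrogen atom — 2 σ bonds and 1 lone pair, plus one π bond. Steric number 3, so sp2.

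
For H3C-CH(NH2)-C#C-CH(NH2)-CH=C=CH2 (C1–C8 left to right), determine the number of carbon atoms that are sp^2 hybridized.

2

C1: sp3
C2: sp3
C3: sp
C4: sp
C5: sp3
C6: sp2 ✓
C7: sp
C8: sp2 ✓
C6, C8 → 2 sp2 carbons.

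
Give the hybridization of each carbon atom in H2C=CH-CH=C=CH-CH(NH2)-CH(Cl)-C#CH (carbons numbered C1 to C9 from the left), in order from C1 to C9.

C1 is sp2: 3 σ bonds, plus one π bond, 3 electron-density regions.
C2: 3 σ bonds, plus one π bond — 3 electron domains, sp2.
C3: 3 σ bonds, plus one π bond; 3 regions of electron density → sp2.
C4: 2 σ bonds, plus two π bonds; 2 regions of electron density → sp.
C5 — 3 σ bonds, plus one π bond. Steric number 3, so sp2.
C6 (4 σ bonds) has steric number 4: sp3.
C7 — 4 σ bonds. Steric number 4, so sp3.
C8 (2 σ bonds, plus two π bonds) has steric number 2: sp.
C9: 2 σ bonds, plus two π bonds; 2 regions of electron density → sp.

C1 sp2, C2 sp2, C3 sp2, C4 sp, C5 sp2, C6 sp3, C7 sp3, C8 sp, C9 sp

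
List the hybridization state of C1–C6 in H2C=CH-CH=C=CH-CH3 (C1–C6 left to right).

C1 has 3 σ bonds, plus one π bond: steric number 3 → sp2.
C2: 3 σ bonds, plus one π bond; 3 regions of electron density → sp2.
C3 carries 3 σ bonds, plus one π bond, giving a steric number of 3, so it is sp2.
C4 has 2 σ bonds, plus two π bonds: steric number 2 → sp.
C5 — 3 σ bonds, plus one π bond. Steric number 3, so sp2.
C6 — 4 σ bonds. Steric number 4, so sp3.

C1 sp2, C2 sp2, C3 sp2, C4 sp, C5 sp2, C6 sp3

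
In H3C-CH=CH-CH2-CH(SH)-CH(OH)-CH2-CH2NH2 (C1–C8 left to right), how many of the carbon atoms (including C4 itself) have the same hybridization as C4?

C4 is sp3 (only σ bonds).
C1: sp3 ✓
C2: sp2
C3: sp2
C4: sp3 ✓
C5: sp3 ✓
C6: sp3 ✓
C7: sp3 ✓
C8: sp3 ✓
6 carbons are sp3.

6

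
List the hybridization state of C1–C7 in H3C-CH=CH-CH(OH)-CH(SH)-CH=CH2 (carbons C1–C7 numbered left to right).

C1 (4 σ bonds) has steric number 4: sp3.
C2 has 3 σ bonds, plus one π bond: steric number 3 → sp2.
C3: 3 σ bonds, plus one π bond — 3 electron domains, sp2.
C4: 4 σ bonds; 4 regions of electron density → sp3.
C5 is sp3: 4 σ bonds, 4 electron-density regions.
C6 (3 σ bonds, plus one π bond) has steric number 3: sp2.
C7 carries 3 σ bonds, plus one π bond, giving a steric number of 3, so it is sp2.

C1 sp3, C2 sp2, C3 sp2, C4 sp3, C5 sp3, C6 sp2, C7 sp2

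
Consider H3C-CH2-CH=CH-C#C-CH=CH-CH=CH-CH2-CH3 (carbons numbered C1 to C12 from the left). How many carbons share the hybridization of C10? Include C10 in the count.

6

C10 is sp2 (one π bond).
C1: sp3
C2: sp3
C3: sp2 ✓
C4: sp2 ✓
C5: sp
C6: sp
C7: sp2 ✓
C8: sp2 ✓
C9: sp2 ✓
C10: sp2 ✓
C11: sp3
C12: sp3
6 carbons are sp2.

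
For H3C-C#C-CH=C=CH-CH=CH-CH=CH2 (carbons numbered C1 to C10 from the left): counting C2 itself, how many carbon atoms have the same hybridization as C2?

C2 is sp (two π bonds).
C1: sp3
C2: sp ✓
C3: sp ✓
C4: sp2
C5: sp ✓
C6: sp2
C7: sp2
C8: sp2
C9: sp2
C10: sp2
3 carbons are sp.

3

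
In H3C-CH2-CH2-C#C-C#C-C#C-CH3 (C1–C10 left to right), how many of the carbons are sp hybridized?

6

C1: sp3
C2: sp3
C3: sp3
C4: sp ✓
C5: sp ✓
C6: sp ✓
C7: sp ✓
C8: sp ✓
C9: sp ✓
C10: sp3
C4, C5, C6, C7, C8, C9 → 6 sp carbons.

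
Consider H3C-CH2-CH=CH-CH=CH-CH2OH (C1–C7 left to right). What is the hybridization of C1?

C1 — 4 σ bonds. Steric number 4, so sp3.

sp³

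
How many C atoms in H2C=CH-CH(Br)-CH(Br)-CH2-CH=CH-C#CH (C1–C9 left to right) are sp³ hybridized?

C1: sp2
C2: sp2
C3: sp3 ✓
C4: sp3 ✓
C5: sp3 ✓
C6: sp2
C7: sp2
C8: sp
C9: sp
C3, C4, C5 → 3 sp3 carbons.

3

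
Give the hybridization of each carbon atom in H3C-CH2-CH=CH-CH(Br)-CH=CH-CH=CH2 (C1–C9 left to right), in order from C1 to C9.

C1 has 4 σ bonds: steric number 4 → sp3.
C2 has 4 σ bonds: steric number 4 → sp3.
C3 is sp2: 3 σ bonds, plus one π bond, 3 electron-density regions.
C4 is sp2: 3 σ bonds, plus one π bond, 3 electron-density regions.
C5: 4 σ bonds; 4 regions of electron density → sp3.
C6 has 3 σ bonds, plus one π bond: steric number 3 → sp2.
C7 (3 σ bonds, plus one π bond) has steric number 3: sp2.
C8 (3 σ bonds, plus one π bond) has steric number 3: sp2.
C9 — 3 σ bonds, plus one π bond. Steric number 3, so sp2.

C1 sp3, C2 sp3, C3 sp2, C4 sp2, C5 sp3, C6 sp2, C7 sp2, C8 sp2, C9 sp2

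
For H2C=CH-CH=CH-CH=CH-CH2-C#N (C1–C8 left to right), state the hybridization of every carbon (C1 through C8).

C1 sp2, C2 sp2, C3 sp2, C4 sp2, C5 sp2, C6 sp2, C7 sp3, C8 sp

C1: 3 σ bonds, plus one π bond — 3 electron domains, sp2.
C2: 3 σ bonds, plus one π bond — 3 electron domains, sp2.
C3: 3 σ bonds, plus one π bond — 3 electron domains, sp2.
C4 carries 3 σ bonds, plus one π bond, giving a steric number of 3, so it is sp2.
C5 carries 3 σ bonds, plus one π bond, giving a steric number of 3, so it is sp2.
C6: 3 σ bonds, plus one π bond; 3 regions of electron density → sp2.
C7 (4 σ bonds) has steric number 4: sp3.
C8 has 2 σ bonds, plus two π bonds: steric number 2 → sp.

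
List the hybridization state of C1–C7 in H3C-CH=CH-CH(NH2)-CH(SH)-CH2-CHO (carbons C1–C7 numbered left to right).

C1: 4 σ bonds; 4 regions of electron density → sp3.
C2 carries 3 σ bonds, plus one π bond, giving a steric number of 3, so it is sp2.
C3: 3 σ bonds, plus one π bond — 3 electron domains, sp2.
C4 carries 4 σ bonds, giving a steric number of 4, so it is sp3.
C5 carries 4 σ bonds, giving a steric number of 4, so it is sp3.
C6: 4 σ bonds — 4 electron domains, sp3.
C7 — 3 σ bonds, plus one π bond. Steric number 3, so sp2.

C1 sp3, C2 sp2, C3 sp2, C4 sp3, C5 sp3, C6 sp3, C7 sp2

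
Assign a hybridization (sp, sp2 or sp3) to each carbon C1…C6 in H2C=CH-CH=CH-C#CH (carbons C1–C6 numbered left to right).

C1: 3 σ bonds, plus one π bond; 3 regions of electron density → sp2.
C2 — 3 σ bonds, plus one π bond. Steric number 3, so sp2.
C3 (3 σ bonds, plus one π bond) has steric number 3: sp2.
C4: 3 σ bonds, plus one π bond — 3 electron domains, sp2.
C5 (2 σ bonds, plus two π bonds) has steric number 2: sp.
C6 is sp: 2 σ bonds, plus two π bonds, 2 electron-density regions.

C1 sp2, C2 sp2, C3 sp2, C4 sp2, C5 sp, C6 sp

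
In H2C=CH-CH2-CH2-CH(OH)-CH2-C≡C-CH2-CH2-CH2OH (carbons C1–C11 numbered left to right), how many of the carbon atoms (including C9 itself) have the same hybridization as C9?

7

C9 is sp3 (only σ bonds).
C1: sp2
C2: sp2
C3: sp3 ✓
C4: sp3 ✓
C5: sp3 ✓
C6: sp3 ✓
C7: sp
C8: sp
C9: sp3 ✓
C10: sp3 ✓
C11: sp3 ✓
7 carbons are sp3.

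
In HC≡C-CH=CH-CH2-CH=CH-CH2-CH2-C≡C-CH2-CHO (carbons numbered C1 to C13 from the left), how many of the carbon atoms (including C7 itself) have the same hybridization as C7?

5

C7 is sp2 (one π bond).
C1: sp
C2: sp
C3: sp2 ✓
C4: sp2 ✓
C5: sp3
C6: sp2 ✓
C7: sp2 ✓
C8: sp3
C9: sp3
C10: sp
C11: sp
C12: sp3
C13: sp2 ✓
5 carbons are sp2.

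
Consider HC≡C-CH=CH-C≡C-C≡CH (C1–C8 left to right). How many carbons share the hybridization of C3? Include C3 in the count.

C3 is sp2 (one π bond).
C1: sp
C2: sp
C3: sp2 ✓
C4: sp2 ✓
C5: sp
C6: sp
C7: sp
C8: sp
2 carbons are sp2.

2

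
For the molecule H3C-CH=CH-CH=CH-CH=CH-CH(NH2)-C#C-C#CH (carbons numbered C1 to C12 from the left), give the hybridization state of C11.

sp

C11 carries 2 σ bonds, plus two π bonds, giving a steric number of 2, so it is sp.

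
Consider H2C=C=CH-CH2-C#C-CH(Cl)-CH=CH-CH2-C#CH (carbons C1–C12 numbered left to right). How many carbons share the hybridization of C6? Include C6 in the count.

C6 is sp (two π bonds).
C1: sp2
C2: sp ✓
C3: sp2
C4: sp3
C5: sp ✓
C6: sp ✓
C7: sp3
C8: sp2
C9: sp2
C10: sp3
C11: sp ✓
C12: sp ✓
5 carbons are sp.

5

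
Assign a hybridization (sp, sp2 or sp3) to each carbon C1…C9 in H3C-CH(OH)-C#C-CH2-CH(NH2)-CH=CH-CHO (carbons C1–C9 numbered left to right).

C1 carries 4 σ bonds, giving a steric number of 4, so it is sp3.
C2: 4 σ bonds; 4 regions of electron density → sp3.
C3 — 2 σ bonds, plus two π bonds. Steric number 2, so sp.
C4 carries 2 σ bonds, plus two π bonds, giving a steric number of 2, so it is sp.
C5 — 4 σ bonds. Steric number 4, so sp3.
C6 (4 σ bonds) has steric number 4: sp3.
C7 carries 3 σ bonds, plus one π bond, giving a steric number of 3, so it is sp2.
C8: 3 σ bonds, plus one π bond — 3 electron domains, sp2.
C9 (3 σ bonds, plus one π bond) has steric number 3: sp2.

C1 sp3, C2 sp3, C3 sp, C4 sp, C5 sp3, C6 sp3, C7 sp2, C8 sp2, C9 sp2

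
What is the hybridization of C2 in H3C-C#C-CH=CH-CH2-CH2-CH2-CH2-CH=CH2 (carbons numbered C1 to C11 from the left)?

C2 — 2 σ bonds, plus two π bonds. Steric number 2, so sp.

sp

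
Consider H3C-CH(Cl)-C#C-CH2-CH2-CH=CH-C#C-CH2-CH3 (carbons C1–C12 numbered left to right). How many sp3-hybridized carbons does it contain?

C1: sp3 ✓
C2: sp3 ✓
C3: sp
C4: sp
C5: sp3 ✓
C6: sp3 ✓
C7: sp2
C8: sp2
C9: sp
C10: sp
C11: sp3 ✓
C12: sp3 ✓
C1, C2, C5, C6, C11, C12 → 6 sp3 carbons.

6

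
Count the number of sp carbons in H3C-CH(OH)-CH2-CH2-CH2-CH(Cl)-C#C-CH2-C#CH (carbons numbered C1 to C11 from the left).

4

C1: sp3
C2: sp3
C3: sp3
C4: sp3
C5: sp3
C6: sp3
C7: sp ✓
C8: sp ✓
C9: sp3
C10: sp ✓
C11: sp ✓
C7, C8, C10, C11 → 4 sp carbons.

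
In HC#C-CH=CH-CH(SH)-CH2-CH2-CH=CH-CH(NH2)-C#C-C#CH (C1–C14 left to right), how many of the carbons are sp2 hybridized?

C1: sp
C2: sp
C3: sp2 ✓
C4: sp2 ✓
C5: sp3
C6: sp3
C7: sp3
C8: sp2 ✓
C9: sp2 ✓
C10: sp3
C11: sp
C12: sp
C13: sp
C14: sp
C3, C4, C8, C9 → 4 sp2 carbons.

4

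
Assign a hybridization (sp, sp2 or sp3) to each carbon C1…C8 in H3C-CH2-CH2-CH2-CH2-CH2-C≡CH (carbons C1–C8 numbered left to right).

C1 sp3, C2 sp3, C3 sp3, C4 sp3, C5 sp3, C6 sp3, C7 sp, C8 sp

C1 — 4 σ bonds. Steric number 4, so sp3.
C2 has 4 σ bonds: steric number 4 → sp3.
C3 (4 σ bonds) has steric number 4: sp3.
C4 is sp3: 4 σ bonds, 4 electron-density regions.
C5 — 4 σ bonds. Steric number 4, so sp3.
C6 — 4 σ bonds. Steric number 4, so sp3.
C7 carries 2 σ bonds, plus two π bonds, giving a steric number of 2, so it is sp.
C8: 2 σ bonds, plus two π bonds — 2 electron domains, sp.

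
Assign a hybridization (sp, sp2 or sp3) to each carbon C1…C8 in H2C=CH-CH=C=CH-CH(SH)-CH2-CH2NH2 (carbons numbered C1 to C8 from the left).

C1 sp2, C2 sp2, C3 sp2, C4 sp, C5 sp2, C6 sp3, C7 sp3, C8 sp3

C1: 3 σ bonds, plus one π bond; 3 regions of electron density → sp2.
C2 carries 3 σ bonds, plus one π bond, giving a steric number of 3, so it is sp2.
C3 — 3 σ bonds, plus one π bond. Steric number 3, so sp2.
C4 (2 σ bonds, plus two π bonds) has steric number 2: sp.
C5 — 3 σ bonds, plus one π bond. Steric number 3, so sp2.
C6 — 4 σ bonds. Steric number 4, so sp3.
C7 (4 σ bonds) has steric number 4: sp3.
C8: 4 σ bonds; 4 regions of electron density → sp3.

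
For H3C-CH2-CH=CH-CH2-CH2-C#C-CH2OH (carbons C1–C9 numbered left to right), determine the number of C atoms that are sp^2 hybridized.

C1: sp3
C2: sp3
C3: sp2 ✓
C4: sp2 ✓
C5: sp3
C6: sp3
C7: sp
C8: sp
C9: sp3
C3, C4 → 2 sp2 carbons.

2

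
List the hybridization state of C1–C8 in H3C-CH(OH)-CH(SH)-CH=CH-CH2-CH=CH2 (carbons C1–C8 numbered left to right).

C1 — 4 σ bonds. Steric number 4, so sp3.
C2: 4 σ bonds; 4 regions of electron density → sp3.
C3 is sp3: 4 σ bonds, 4 electron-density regions.
C4 is sp2: 3 σ bonds, plus one π bond, 3 electron-density regions.
C5: 3 σ bonds, plus one π bond; 3 regions of electron density → sp2.
C6: 4 σ bonds; 4 regions of electron density → sp3.
C7 carries 3 σ bonds, plus one π bond, giving a steric number of 3, so it is sp2.
C8 (3 σ bonds, plus one π bond) has steric number 3: sp2.

C1 sp3, C2 sp3, C3 sp3, C4 sp2, C5 sp2, C6 sp3, C7 sp2, C8 sp2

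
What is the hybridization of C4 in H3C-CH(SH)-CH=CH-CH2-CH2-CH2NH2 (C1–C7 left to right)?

C4 is sp2: 3 σ bonds, plus one π bond, 3 electron-density regions.

sp^2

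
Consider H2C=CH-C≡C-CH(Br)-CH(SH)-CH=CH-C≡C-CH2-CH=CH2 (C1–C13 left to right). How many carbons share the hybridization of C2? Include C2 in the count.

C2 is sp2 (one π bond).
C1: sp2 ✓
C2: sp2 ✓
C3: sp
C4: sp
C5: sp3
C6: sp3
C7: sp2 ✓
C8: sp2 ✓
C9: sp
C10: sp
C11: sp3
C12: sp2 ✓
C13: sp2 ✓
6 carbons are sp2.

6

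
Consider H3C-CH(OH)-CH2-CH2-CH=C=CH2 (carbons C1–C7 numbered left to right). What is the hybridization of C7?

C7: 3 σ bonds, plus one π bond; 3 regions of electron density → sp2.

sp2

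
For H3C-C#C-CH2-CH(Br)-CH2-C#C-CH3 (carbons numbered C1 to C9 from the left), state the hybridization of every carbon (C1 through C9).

C1 (4 σ bonds) has steric number 4: sp3.
C2 is sp: 2 σ bonds, plus two π bonds, 2 electron-density regions.
C3: 2 σ bonds, plus two π bonds — 2 electron domains, sp.
C4: 4 σ bonds; 4 regions of electron density → sp3.
C5: 4 σ bonds; 4 regions of electron density → sp3.
C6: 4 σ bonds; 4 regions of electron density → sp3.
C7: 2 σ bonds, plus two π bonds; 2 regions of electron density → sp.
C8 is sp: 2 σ bonds, plus two π bonds, 2 electron-density regions.
C9 carries 4 σ bonds, giving a steric number of 4, so it is sp3.

C1 sp3, C2 sp, C3 sp, C4 sp3, C5 sp3, C6 sp3, C7 sp, C8 sp, C9 sp3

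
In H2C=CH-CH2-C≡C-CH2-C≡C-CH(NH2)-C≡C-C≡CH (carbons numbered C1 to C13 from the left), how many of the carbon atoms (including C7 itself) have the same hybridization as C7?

8

C7 is sp (two π bonds).
C1: sp2
C2: sp2
C3: sp3
C4: sp ✓
C5: sp ✓
C6: sp3
C7: sp ✓
C8: sp ✓
C9: sp3
C10: sp ✓
C11: sp ✓
C12: sp ✓
C13: sp ✓
8 carbons are sp.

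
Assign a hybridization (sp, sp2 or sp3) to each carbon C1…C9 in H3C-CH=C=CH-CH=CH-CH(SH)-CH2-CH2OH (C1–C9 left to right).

C1 sp3, C2 sp2, C3 sp, C4 sp2, C5 sp2, C6 sp2, C7 sp3, C8 sp3, C9 sp3

C1 — 4 σ bonds. Steric number 4, so sp3.
C2 — 3 σ bonds, plus one π bond. Steric number 3, so sp2.
C3: 2 σ bonds, plus two π bonds; 2 regions of electron density → sp.
C4 (3 σ bonds, plus one π bond) has steric number 3: sp2.
C5 is sp2: 3 σ bonds, plus one π bond, 3 electron-density regions.
C6 has 3 σ bonds, plus one π bond: steric number 3 → sp2.
C7 carries 4 σ bonds, giving a steric number of 4, so it is sp3.
C8: 4 σ bonds — 4 electron domains, sp3.
C9 (4 σ bonds) has steric number 4: sp3.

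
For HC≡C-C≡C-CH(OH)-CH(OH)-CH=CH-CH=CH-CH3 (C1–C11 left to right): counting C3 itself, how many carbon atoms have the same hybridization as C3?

4

C3 is sp (two π bonds).
C1: sp ✓
C2: sp ✓
C3: sp ✓
C4: sp ✓
C5: sp3
C6: sp3
C7: sp2
C8: sp2
C9: sp2
C10: sp2
C11: sp3
4 carbons are sp.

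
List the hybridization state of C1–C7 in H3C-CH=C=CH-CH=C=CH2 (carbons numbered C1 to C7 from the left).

C1 is sp3: 4 σ bonds, 4 electron-density regions.
C2 has 3 σ bonds, plus one π bond: steric number 3 → sp2.
C3: 2 σ bonds, plus two π bonds — 2 electron domains, sp.
C4 — 3 σ bonds, plus one π bond. Steric number 3, so sp2.
C5 carries 3 σ bonds, plus one π bond, giving a steric number of 3, so it is sp2.
C6 carries 2 σ bonds, plus two π bonds, giving a steric number of 2, so it is sp.
C7 — 3 σ bonds, plus one π bond. Steric number 3, so sp2.

C1 sp3, C2 sp2, C3 sp, C4 sp2, C5 sp2, C6 sp, C7 sp2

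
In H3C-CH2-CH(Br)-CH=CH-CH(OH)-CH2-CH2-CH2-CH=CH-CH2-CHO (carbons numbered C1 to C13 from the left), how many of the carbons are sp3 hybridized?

8

C1: sp3 ✓
C2: sp3 ✓
C3: sp3 ✓
C4: sp2
C5: sp2
C6: sp3 ✓
C7: sp3 ✓
C8: sp3 ✓
C9: sp3 ✓
C10: sp2
C11: sp2
C12: sp3 ✓
C13: sp2
C1, C2, C3, C6, C7, C8, C9, C12 → 8 sp3 carbons.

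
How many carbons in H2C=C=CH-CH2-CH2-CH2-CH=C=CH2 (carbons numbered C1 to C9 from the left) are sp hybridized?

2

C1: sp2
C2: sp ✓
C3: sp2
C4: sp3
C5: sp3
C6: sp3
C7: sp2
C8: sp ✓
C9: sp2
C2, C8 → 2 sp carbons.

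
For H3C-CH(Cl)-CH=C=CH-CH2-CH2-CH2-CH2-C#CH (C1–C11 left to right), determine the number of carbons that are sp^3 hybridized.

6

C1: sp3 ✓
C2: sp3 ✓
C3: sp2
C4: sp
C5: sp2
C6: sp3 ✓
C7: sp3 ✓
C8: sp3 ✓
C9: sp3 ✓
C10: sp
C11: sp
C1, C2, C6, C7, C8, C9 → 6 sp3 carbons.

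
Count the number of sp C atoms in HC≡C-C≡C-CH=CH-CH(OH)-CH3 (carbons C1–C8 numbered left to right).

4

C1: sp ✓
C2: sp ✓
C3: sp ✓
C4: sp ✓
C5: sp2
C6: sp2
C7: sp3
C8: sp3
C1, C2, C3, C4 → 4 sp carbons.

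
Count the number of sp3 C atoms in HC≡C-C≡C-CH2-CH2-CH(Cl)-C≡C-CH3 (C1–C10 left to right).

4

C1: sp
C2: sp
C3: sp
C4: sp
C5: sp3 ✓
C6: sp3 ✓
C7: sp3 ✓
C8: sp
C9: sp
C10: sp3 ✓
C5, C6, C7, C10 → 4 sp3 carbons.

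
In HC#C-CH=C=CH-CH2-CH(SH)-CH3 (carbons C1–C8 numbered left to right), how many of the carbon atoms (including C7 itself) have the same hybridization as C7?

3

C7 is sp3 (only σ bonds).
C1: sp
C2: sp
C3: sp2
C4: sp
C5: sp2
C6: sp3 ✓
C7: sp3 ✓
C8: sp3 ✓
3 carbons are sp3.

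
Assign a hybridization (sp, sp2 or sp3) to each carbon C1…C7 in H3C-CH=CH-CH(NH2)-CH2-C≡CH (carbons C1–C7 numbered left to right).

C1 has 4 σ bonds: steric number 4 → sp3.
C2: 3 σ bonds, plus one π bond — 3 electron domains, sp2.
C3: 3 σ bonds, plus one π bond; 3 regions of electron density → sp2.
C4 has 4 σ bonds: steric number 4 → sp3.
C5: 4 σ bonds; 4 regions of electron density → sp3.
C6 carries 2 σ bonds, plus two π bonds, giving a steric number of 2, so it is sp.
C7 is sp: 2 σ bonds, plus two π bonds, 2 electron-density regions.

C1 sp3, C2 sp2, C3 sp2, C4 sp3, C5 sp3, C6 sp, C7 sp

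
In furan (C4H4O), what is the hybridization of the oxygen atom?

sp²

One O lone pair is in the aromatic π system (p orbital), the other is in an sp2 hybrid in the ring plane; O has two σ bonds + one in-plane lone pair → sp2.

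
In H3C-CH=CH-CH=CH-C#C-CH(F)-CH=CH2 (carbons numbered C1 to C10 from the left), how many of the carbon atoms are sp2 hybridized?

C1: sp3
C2: sp2 ✓
C3: sp2 ✓
C4: sp2 ✓
C5: sp2 ✓
C6: sp
C7: sp
C8: sp3
C9: sp2 ✓
C10: sp2 ✓
C2, C3, C4, C5, C9, C10 → 6 sp2 carbons.

6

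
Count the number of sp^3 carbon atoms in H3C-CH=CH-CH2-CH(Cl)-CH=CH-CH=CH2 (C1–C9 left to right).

C1: sp3 ✓
C2: sp2
C3: sp2
C4: sp3 ✓
C5: sp3 ✓
C6: sp2
C7: sp2
C8: sp2
C9: sp2
C1, C4, C5 → 3 sp3 carbons.

3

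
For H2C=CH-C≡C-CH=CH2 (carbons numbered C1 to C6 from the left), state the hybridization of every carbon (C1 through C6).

C1: 3 σ bonds, plus one π bond; 3 regions of electron density → sp2.
C2 has 3 σ bonds, plus one π bond: steric number 3 → sp2.
C3 is sp: 2 σ bonds, plus two π bonds, 2 electron-density regions.
C4: 2 σ bonds, plus two π bonds — 2 electron domains, sp.
C5 — 3 σ bonds, plus one π bond. Steric number 3, so sp2.
C6 carries 3 σ bonds, plus one π bond, giving a steric number of 3, so it is sp2.

C1 sp2, C2 sp2, C3 sp, C4 sp, C5 sp2, C6 sp2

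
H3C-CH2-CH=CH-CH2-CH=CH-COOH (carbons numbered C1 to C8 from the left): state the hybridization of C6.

C6 carries 3 σ bonds, plus one π bond, giving a steric number of 3, so it is sp2.

sp²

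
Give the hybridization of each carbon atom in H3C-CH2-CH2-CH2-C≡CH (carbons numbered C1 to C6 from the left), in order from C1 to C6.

C1 carries 4 σ bonds, giving a steric number of 4, so it is sp3.
C2 has 4 σ bonds: steric number 4 → sp3.
C3 — 4 σ bonds. Steric number 4, so sp3.
C4 (4 σ bonds) has steric number 4: sp3.
C5: 2 σ bonds, plus two π bonds; 2 regions of electron density → sp.
C6 has 2 σ bonds, plus two π bonds: steric number 2 → sp.

C1 sp3, C2 sp3, C3 sp3, C4 sp3, C5 sp, C6 sp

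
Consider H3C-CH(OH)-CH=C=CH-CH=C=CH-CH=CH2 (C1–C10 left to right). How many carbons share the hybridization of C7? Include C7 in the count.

2

C7 is sp (two π bonds).
C1: sp3
C2: sp3
C3: sp2
C4: sp ✓
C5: sp2
C6: sp2
C7: sp ✓
C8: sp2
C9: sp2
C10: sp2
2 carbons are sp.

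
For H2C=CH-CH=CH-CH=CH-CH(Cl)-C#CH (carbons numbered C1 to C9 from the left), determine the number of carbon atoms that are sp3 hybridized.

C1: sp2
C2: sp2
C3: sp2
C4: sp2
C5: sp2
C6: sp2
C7: sp3 ✓
C8: sp
C9: sp
C7 → 1 sp3 carbon.

1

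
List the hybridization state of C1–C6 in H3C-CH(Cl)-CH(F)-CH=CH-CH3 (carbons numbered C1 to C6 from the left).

C1 sp3, C2 sp3, C3 sp3, C4 sp2, C5 sp2, C6 sp3

C1 carries 4 σ bonds, giving a steric number of 4, so it is sp3.
C2 — 4 σ bonds. Steric number 4, so sp3.
C3: 4 σ bonds — 4 electron domains, sp3.
C4: 3 σ bonds, plus one π bond; 3 regions of electron density → sp2.
C5 — 3 σ bonds, plus one π bond. Steric number 3, so sp2.
C6 carries 4 σ bonds, giving a steric number of 4, so it is sp3.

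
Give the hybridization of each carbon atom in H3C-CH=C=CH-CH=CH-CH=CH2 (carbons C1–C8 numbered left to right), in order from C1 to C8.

C1: 4 σ bonds — 4 electron domains, sp3.
C2: 3 σ bonds, plus one π bond; 3 regions of electron density → sp2.
C3 has 2 σ bonds, plus two π bonds: steric number 2 → sp.
C4: 3 σ bonds, plus one π bond; 3 regions of electron density → sp2.
C5 is sp2: 3 σ bonds, plus one π bond, 3 electron-density regions.
C6: 3 σ bonds, plus one π bond — 3 electron domains, sp2.
C7: 3 σ bonds, plus one π bond — 3 electron domains, sp2.
C8 has 3 σ bonds, plus one π bond: steric number 3 → sp2.

C1 sp3, C2 sp2, C3 sp, C4 sp2, C5 sp2, C6 sp2, C7 sp2, C8 sp2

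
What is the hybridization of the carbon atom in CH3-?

sp³

Three σ bonds + one lone pair = steric number 4 → sp3, pyramidal.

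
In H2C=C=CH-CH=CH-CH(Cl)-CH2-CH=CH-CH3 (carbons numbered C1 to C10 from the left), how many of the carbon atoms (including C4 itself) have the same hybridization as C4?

C4 is sp2 (one π bond).
C1: sp2 ✓
C2: sp
C3: sp2 ✓
C4: sp2 ✓
C5: sp2 ✓
C6: sp3
C7: sp3
C8: sp2 ✓
C9: sp2 ✓
C10: sp3
6 carbons are sp2.

6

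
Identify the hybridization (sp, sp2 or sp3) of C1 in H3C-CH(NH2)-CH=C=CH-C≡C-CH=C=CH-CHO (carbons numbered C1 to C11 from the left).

sp³

C1 carries 4 σ bonds, giving a steric number of 4, so it is sp3.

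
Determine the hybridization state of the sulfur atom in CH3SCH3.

sp3

The sulfur atom: 2 σ bonds and 2 lone pairs — 4 electron domains, sp3.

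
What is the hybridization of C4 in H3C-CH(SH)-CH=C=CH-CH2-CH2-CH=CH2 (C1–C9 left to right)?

C4 (2 σ bonds, plus two π bonds) has steric number 2: sp.

sp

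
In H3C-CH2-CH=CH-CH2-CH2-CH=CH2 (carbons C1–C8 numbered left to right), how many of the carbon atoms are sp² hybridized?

C1: sp3
C2: sp3
C3: sp2 ✓
C4: sp2 ✓
C5: sp3
C6: sp3
C7: sp2 ✓
C8: sp2 ✓
C3, C4, C7, C8 → 4 sp2 carbons.

4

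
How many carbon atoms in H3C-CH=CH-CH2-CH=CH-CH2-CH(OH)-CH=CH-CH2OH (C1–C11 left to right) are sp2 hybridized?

6

C1: sp3
C2: sp2 ✓
C3: sp2 ✓
C4: sp3
C5: sp2 ✓
C6: sp2 ✓
C7: sp3
C8: sp3
C9: sp2 ✓
C10: sp2 ✓
C11: sp3
C2, C3, C5, C6, C9, C10 → 6 sp2 carbons.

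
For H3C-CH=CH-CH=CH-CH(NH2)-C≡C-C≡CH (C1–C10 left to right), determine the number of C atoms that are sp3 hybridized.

C1: sp3 ✓
C2: sp2
C3: sp2
C4: sp2
C5: sp2
C6: sp3 ✓
C7: sp
C8: sp
C9: sp
C10: sp
C1, C6 → 2 sp3 carbons.

2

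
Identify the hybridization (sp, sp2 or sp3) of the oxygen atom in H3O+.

Three σ bonds + one lone pair = steric number 4 → sp3.

sp³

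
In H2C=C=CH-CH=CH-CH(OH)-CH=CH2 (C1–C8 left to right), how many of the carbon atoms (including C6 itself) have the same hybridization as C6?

C6 is sp3 (only σ bonds).
C1: sp2
C2: sp
C3: sp2
C4: sp2
C5: sp2
C6: sp3 ✓
C7: sp2
C8: sp2
1 carbon is sp3.

1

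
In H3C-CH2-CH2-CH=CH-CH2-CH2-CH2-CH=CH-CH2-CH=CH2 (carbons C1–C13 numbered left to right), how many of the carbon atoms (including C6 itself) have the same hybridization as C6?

C6 is sp3 (only σ bonds).
C1: sp3 ✓
C2: sp3 ✓
C3: sp3 ✓
C4: sp2
C5: sp2
C6: sp3 ✓
C7: sp3 ✓
C8: sp3 ✓
C9: sp2
C10: sp2
C11: sp3 ✓
C12: sp2
C13: sp2
7 carbons are sp3.

7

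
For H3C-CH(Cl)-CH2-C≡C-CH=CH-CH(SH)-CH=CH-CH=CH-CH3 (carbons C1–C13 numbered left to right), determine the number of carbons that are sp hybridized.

C1: sp3
C2: sp3
C3: sp3
C4: sp ✓
C5: sp ✓
C6: sp2
C7: sp2
C8: sp3
C9: sp2
C10: sp2
C11: sp2
C12: sp2
C13: sp3
C4, C5 → 2 sp carbons.

2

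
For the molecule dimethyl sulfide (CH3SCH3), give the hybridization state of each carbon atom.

sp^3

Each carbon atom: 4 σ bonds; 4 regions of electron density → sp3.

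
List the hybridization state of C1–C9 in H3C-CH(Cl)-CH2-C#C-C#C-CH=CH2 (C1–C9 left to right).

C1 sp3, C2 sp3, C3 sp3, C4 sp, C5 sp, C6 sp, C7 sp, C8 sp2, C9 sp2

C1 — 4 σ bonds. Steric number 4, so sp3.
C2: 4 σ bonds; 4 regions of electron density → sp3.
C3 — 4 σ bonds. Steric number 4, so sp3.
C4 is sp: 2 σ bonds, plus two π bonds, 2 electron-density regions.
C5 is sp: 2 σ bonds, plus two π bonds, 2 electron-density regions.
C6: 2 σ bonds, plus two π bonds — 2 electron domains, sp.
C7 is sp: 2 σ bonds, plus two π bonds, 2 electron-density regions.
C8 is sp2: 3 σ bonds, plus one π bond, 3 electron-density regions.
C9: 3 σ bonds, plus one π bond — 3 electron domains, sp2.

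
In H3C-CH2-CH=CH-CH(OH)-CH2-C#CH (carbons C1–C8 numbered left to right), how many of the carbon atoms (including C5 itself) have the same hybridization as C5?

C5 is sp3 (only σ bonds).
C1: sp3 ✓
C2: sp3 ✓
C3: sp2
C4: sp2
C5: sp3 ✓
C6: sp3 ✓
C7: sp
C8: sp
4 carbons are sp3.

4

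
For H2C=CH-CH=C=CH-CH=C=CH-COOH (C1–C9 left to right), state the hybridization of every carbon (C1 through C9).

C1 is sp2: 3 σ bonds, plus one π bond, 3 electron-density regions.
C2 (3 σ bonds, plus one π bond) has steric number 3: sp2.
C3: 3 σ bonds, plus one π bond; 3 regions of electron density → sp2.
C4 is sp: 2 σ bonds, plus two π bonds, 2 electron-density regions.
C5: 3 σ bonds, plus one π bond; 3 regions of electron density → sp2.
C6 is sp2: 3 σ bonds, plus one π bond, 3 electron-density regions.
C7 (2 σ bonds, plus two π bonds) has steric number 2: sp.
C8 is sp2: 3 σ bonds, plus one π bond, 3 electron-density regions.
C9 carries 3 σ bonds, plus one π bond, giving a steric number of 3, so it is sp2.

C1 sp2, C2 sp2, C3 sp2, C4 sp, C5 sp2, C6 sp2, C7 sp, C8 sp2, C9 sp2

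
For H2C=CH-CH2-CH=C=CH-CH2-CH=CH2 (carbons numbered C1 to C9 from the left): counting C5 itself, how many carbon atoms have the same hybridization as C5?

C5 is sp (two π bonds).
C1: sp2
C2: sp2
C3: sp3
C4: sp2
C5: sp ✓
C6: sp2
C7: sp3
C8: sp2
C9: sp2
1 carbon is sp.

1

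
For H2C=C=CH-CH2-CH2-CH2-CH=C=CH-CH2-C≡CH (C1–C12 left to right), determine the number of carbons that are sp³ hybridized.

4

C1: sp2
C2: sp
C3: sp2
C4: sp3 ✓
C5: sp3 ✓
C6: sp3 ✓
C7: sp2
C8: sp
C9: sp2
C10: sp3 ✓
C11: sp
C12: sp
C4, C5, C6, C10 → 4 sp3 carbons.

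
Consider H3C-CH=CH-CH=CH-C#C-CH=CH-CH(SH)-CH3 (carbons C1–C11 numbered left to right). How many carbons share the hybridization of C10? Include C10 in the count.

C10 is sp3 (only σ bonds).
C1: sp3 ✓
C2: sp2
C3: sp2
C4: sp2
C5: sp2
C6: sp
C7: sp
C8: sp2
C9: sp2
C10: sp3 ✓
C11: sp3 ✓
3 carbons are sp3.

3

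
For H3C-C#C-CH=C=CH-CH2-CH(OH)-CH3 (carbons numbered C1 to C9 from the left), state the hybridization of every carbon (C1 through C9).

C1 sp3, C2 sp, C3 sp, C4 sp2, C5 sp, C6 sp2, C7 sp3, C8 sp3, C9 sp3

C1: 4 σ bonds — 4 electron domains, sp3.
C2: 2 σ bonds, plus two π bonds — 2 electron domains, sp.
C3 carries 2 σ bonds, plus two π bonds, giving a steric number of 2, so it is sp.
C4 carries 3 σ bonds, plus one π bond, giving a steric number of 3, so it is sp2.
C5 — 2 σ bonds, plus two π bonds. Steric number 2, so sp.
C6 has 3 σ bonds, plus one π bond: steric number 3 → sp2.
C7: 4 σ bonds — 4 electron domains, sp3.
C8 has 4 σ bonds: steric number 4 → sp3.
C9 — 4 σ bonds. Steric number 4, so sp3.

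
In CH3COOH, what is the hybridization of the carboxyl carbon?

The carboxyl carbon carries 3 σ bonds, plus one π bond, giving a steric number of 3, so it is sp2.

sp²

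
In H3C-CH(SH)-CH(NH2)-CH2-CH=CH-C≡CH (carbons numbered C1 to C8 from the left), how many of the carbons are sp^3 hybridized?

4

C1: sp3 ✓
C2: sp3 ✓
C3: sp3 ✓
C4: sp3 ✓
C5: sp2
C6: sp2
C7: sp
C8: sp
C1, C2, C3, C4 → 4 sp3 carbons.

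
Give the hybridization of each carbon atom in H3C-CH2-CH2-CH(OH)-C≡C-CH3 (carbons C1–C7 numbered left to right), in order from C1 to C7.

C1: 4 σ bonds — 4 electron domains, sp3.
C2: 4 σ bonds; 4 regions of electron density → sp3.
C3 is sp3: 4 σ bonds, 4 electron-density regions.
C4: 4 σ bonds; 4 regions of electron density → sp3.
C5 has 2 σ bonds, plus two π bonds: steric number 2 → sp.
C6: 2 σ bonds, plus two π bonds — 2 electron domains, sp.
C7: 4 σ bonds — 4 electron domains, sp3.

C1 sp3, C2 sp3, C3 sp3, C4 sp3, C5 sp, C6 sp, C7 sp3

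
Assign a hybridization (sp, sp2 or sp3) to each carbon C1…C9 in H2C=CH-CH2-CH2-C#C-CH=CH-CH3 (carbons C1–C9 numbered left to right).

C1 is sp2: 3 σ bonds, plus one π bond, 3 electron-density regions.
C2: 3 σ bonds, plus one π bond — 3 electron domains, sp2.
C3 — 4 σ bonds. Steric number 4, so sp3.
C4 — 4 σ bonds. Steric number 4, so sp3.
C5 has 2 σ bonds, plus two π bonds: steric number 2 → sp.
C6 has 2 σ bonds, plus two π bonds: steric number 2 → sp.
C7 has 3 σ bonds, plus one π bond: steric number 3 → sp2.
C8 has 3 σ bonds, plus one π bond: steric number 3 → sp2.
C9 has 4 σ bonds: steric number 4 → sp3.

C1 sp2, C2 sp2, C3 sp3, C4 sp3, C5 sp, C6 sp, C7 sp2, C8 sp2, C9 sp3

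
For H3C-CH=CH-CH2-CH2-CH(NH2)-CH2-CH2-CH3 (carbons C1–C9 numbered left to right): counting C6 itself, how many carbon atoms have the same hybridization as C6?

C6 is sp3 (only σ bonds).
C1: sp3 ✓
C2: sp2
C3: sp2
C4: sp3 ✓
C5: sp3 ✓
C6: sp3 ✓
C7: sp3 ✓
C8: sp3 ✓
C9: sp3 ✓
7 carbons are sp3.

7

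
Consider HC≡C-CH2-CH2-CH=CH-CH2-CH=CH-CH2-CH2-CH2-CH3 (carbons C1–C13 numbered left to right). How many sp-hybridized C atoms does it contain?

C1: sp ✓
C2: sp ✓
C3: sp3
C4: sp3
C5: sp2
C6: sp2
C7: sp3
C8: sp2
C9: sp2
C10: sp3
C11: sp3
C12: sp3
C13: sp3
C1, C2 → 2 sp carbons.

2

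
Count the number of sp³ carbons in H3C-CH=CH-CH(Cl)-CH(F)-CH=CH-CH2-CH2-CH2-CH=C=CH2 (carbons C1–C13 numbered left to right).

C1: sp3 ✓
C2: sp2
C3: sp2
C4: sp3 ✓
C5: sp3 ✓
C6: sp2
C7: sp2
C8: sp3 ✓
C9: sp3 ✓
C10: sp3 ✓
C11: sp2
C12: sp
C13: sp2
C1, C4, C5, C8, C9, C10 → 6 sp3 carbons.

6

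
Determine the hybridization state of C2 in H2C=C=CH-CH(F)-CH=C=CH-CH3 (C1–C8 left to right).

C2 (2 σ bonds, plus two π bonds) has steric number 2: sp.

sp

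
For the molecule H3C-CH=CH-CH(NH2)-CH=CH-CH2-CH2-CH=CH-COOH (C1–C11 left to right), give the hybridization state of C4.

C4: 4 σ bonds — 4 electron domains, sp3.

sp3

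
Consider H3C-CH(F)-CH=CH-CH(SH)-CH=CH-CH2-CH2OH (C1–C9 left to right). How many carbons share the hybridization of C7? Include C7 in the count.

C7 is sp2 (one π bond).
C1: sp3
C2: sp3
C3: sp2 ✓
C4: sp2 ✓
C5: sp3
C6: sp2 ✓
C7: sp2 ✓
C8: sp3
C9: sp3
4 carbons are sp2.

4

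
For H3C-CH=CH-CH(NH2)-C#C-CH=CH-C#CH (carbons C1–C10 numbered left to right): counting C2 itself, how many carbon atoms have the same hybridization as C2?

C2 is sp2 (one π bond).
C1: sp3
C2: sp2 ✓
C3: sp2 ✓
C4: sp3
C5: sp
C6: sp
C7: sp2 ✓
C8: sp2 ✓
C9: sp
C10: sp
4 carbons are sp2.

4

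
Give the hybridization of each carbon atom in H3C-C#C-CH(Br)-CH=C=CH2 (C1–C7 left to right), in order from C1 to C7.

C1 sp3, C2 sp, C3 sp, C4 sp3, C5 sp2, C6 sp, C7 sp2

C1 is sp3: 4 σ bonds, 4 electron-density regions.
C2 has 2 σ bonds, plus two π bonds: steric number 2 → sp.
C3 — 2 σ bonds, plus two π bonds. Steric number 2, so sp.
C4 (4 σ bonds) has steric number 4: sp3.
C5: 3 σ bonds, plus one π bond — 3 electron domains, sp2.
C6: 2 σ bonds, plus two π bonds; 2 regions of electron density → sp.
C7 (3 σ bonds, plus one π bond) has steric number 3: sp2.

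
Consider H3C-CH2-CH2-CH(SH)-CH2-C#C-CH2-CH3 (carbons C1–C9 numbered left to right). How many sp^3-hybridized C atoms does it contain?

C1: sp3 ✓
C2: sp3 ✓
C3: sp3 ✓
C4: sp3 ✓
C5: sp3 ✓
C6: sp
C7: sp
C8: sp3 ✓
C9: sp3 ✓
C1, C2, C3, C4, C5, C8, C9 → 7 sp3 carbons.

7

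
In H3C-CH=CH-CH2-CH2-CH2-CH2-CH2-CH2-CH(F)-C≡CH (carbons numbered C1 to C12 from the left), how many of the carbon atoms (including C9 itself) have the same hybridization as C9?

C9 is sp3 (only σ bonds).
C1: sp3 ✓
C2: sp2
C3: sp2
C4: sp3 ✓
C5: sp3 ✓
C6: sp3 ✓
C7: sp3 ✓
C8: sp3 ✓
C9: sp3 ✓
C10: sp3 ✓
C11: sp
C12: sp
8 carbons are sp3.

8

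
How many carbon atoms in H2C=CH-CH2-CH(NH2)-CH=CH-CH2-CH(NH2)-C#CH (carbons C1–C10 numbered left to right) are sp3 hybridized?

C1: sp2
C2: sp2
C3: sp3 ✓
C4: sp3 ✓
C5: sp2
C6: sp2
C7: sp3 ✓
C8: sp3 ✓
C9: sp
C10: sp
C3, C4, C7, C8 → 4 sp3 carbons.

4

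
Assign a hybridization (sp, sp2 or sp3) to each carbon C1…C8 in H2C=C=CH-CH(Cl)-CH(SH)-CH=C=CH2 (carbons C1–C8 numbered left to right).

C1 sp2, C2 sp, C3 sp2, C4 sp3, C5 sp3, C6 sp2, C7 sp, C8 sp2

C1 carries 3 σ bonds, plus one π bond, giving a steric number of 3, so it is sp2.
C2 is sp: 2 σ bonds, plus two π bonds, 2 electron-density regions.
C3: 3 σ bonds, plus one π bond; 3 regions of electron density → sp2.
C4 (4 σ bonds) has steric number 4: sp3.
C5 — 4 σ bonds. Steric number 4, so sp3.
C6 — 3 σ bonds, plus one π bond. Steric number 3, so sp2.
C7 carries 2 σ bonds, plus two π bonds, giving a steric number of 2, so it is sp.
C8 (3 σ bonds, plus one π bond) has steric number 3: sp2.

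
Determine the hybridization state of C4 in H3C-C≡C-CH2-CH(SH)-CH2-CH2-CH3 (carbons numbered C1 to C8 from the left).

C4: 4 σ bonds; 4 regions of electron density → sp3.

sp^3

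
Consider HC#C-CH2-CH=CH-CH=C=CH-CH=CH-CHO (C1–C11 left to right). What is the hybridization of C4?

sp^2

C4 — 3 σ bonds, plus one π bond. Steric number 3, so sp2.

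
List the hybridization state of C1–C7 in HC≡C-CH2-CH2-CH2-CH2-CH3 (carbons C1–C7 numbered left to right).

C1 sp, C2 sp, C3 sp3, C4 sp3, C5 sp3, C6 sp3, C7 sp3

C1 has 2 σ bonds, plus two π bonds: steric number 2 → sp.
C2 has 2 σ bonds, plus two π bonds: steric number 2 → sp.
C3: 4 σ bonds; 4 regions of electron density → sp3.
C4 is sp3: 4 σ bonds, 4 electron-density regions.
C5 is sp3: 4 σ bonds, 4 electron-density regions.
C6 carries 4 σ bonds, giving a steric number of 4, so it is sp3.
C7 carries 4 σ bonds, giving a steric number of 4, so it is sp3.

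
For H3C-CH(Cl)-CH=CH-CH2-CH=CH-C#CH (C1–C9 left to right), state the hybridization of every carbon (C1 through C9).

C1 is sp3: 4 σ bonds, 4 electron-density regions.
C2 is sp3: 4 σ bonds, 4 electron-density regions.
C3 has 3 σ bonds, plus one π bond: steric number 3 → sp2.
C4 — 3 σ bonds, plus one π bond. Steric number 3, so sp2.
C5 — 4 σ bonds. Steric number 4, so sp3.
C6 is sp2: 3 σ bonds, plus one π bond, 3 electron-density regions.
C7 is sp2: 3 σ bonds, plus one π bond, 3 electron-density regions.
C8 is sp: 2 σ bonds, plus two π bonds, 2 electron-density regions.
C9 carries 2 σ bonds, plus two π bonds, giving a steric number of 2, so it is sp.

C1 sp3, C2 sp3, C3 sp2, C4 sp2, C5 sp3, C6 sp2, C7 sp2, C8 sp, C9 sp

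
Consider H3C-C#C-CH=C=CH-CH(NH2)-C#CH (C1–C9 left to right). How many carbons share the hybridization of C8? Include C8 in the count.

C8 is sp (two π bonds).
C1: sp3
C2: sp ✓
C3: sp ✓
C4: sp2
C5: sp ✓
C6: sp2
C7: sp3
C8: sp ✓
C9: sp ✓
5 carbons are sp.

5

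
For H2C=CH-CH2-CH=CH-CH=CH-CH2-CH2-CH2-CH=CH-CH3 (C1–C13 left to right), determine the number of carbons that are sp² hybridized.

C1: sp2 ✓
C2: sp2 ✓
C3: sp3
C4: sp2 ✓
C5: sp2 ✓
C6: sp2 ✓
C7: sp2 ✓
C8: sp3
C9: sp3
C10: sp3
C11: sp2 ✓
C12: sp2 ✓
C13: sp3
C1, C2, C4, C5, C6, C7, C11, C12 → 8 sp2 carbons.

8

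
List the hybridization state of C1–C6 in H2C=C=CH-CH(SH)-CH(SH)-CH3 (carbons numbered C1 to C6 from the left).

C1 sp2, C2 sp, C3 sp2, C4 sp3, C5 sp3, C6 sp3

C1 — 3 σ bonds, plus one π bond. Steric number 3, so sp2.
C2: 2 σ bonds, plus two π bonds; 2 regions of electron density → sp.
C3 — 3 σ bonds, plus one π bond. Steric number 3, so sp2.
C4 (4 σ bonds) has steric number 4: sp3.
C5: 4 σ bonds; 4 regions of electron density → sp3.
C6 is sp3: 4 σ bonds, 4 electron-density regions.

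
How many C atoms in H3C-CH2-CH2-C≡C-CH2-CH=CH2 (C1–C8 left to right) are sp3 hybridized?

4

C1: sp3 ✓
C2: sp3 ✓
C3: sp3 ✓
C4: sp
C5: sp
C6: sp3 ✓
C7: sp2
C8: sp2
C1, C2, C3, C6 → 4 sp3 carbons.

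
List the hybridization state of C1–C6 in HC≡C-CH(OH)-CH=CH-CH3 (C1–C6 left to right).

C1 — 2 σ bonds, plus two π bonds. Steric number 2, so sp.
C2 — 2 σ bonds, plus two π bonds. Steric number 2, so sp.
C3: 4 σ bonds; 4 regions of electron density → sp3.
C4: 3 σ bonds, plus one π bond; 3 regions of electron density → sp2.
C5 (3 σ bonds, plus one π bond) has steric number 3: sp2.
C6 is sp3: 4 σ bonds, 4 electron-density regions.

C1 sp, C2 sp, C3 sp3, C4 sp2, C5 sp2, C6 sp3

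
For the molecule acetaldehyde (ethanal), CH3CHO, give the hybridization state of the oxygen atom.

sp^2

The oxygen atom has 1 σ bond and 2 lone pairs, plus one π bond: steric number 3 → sp2.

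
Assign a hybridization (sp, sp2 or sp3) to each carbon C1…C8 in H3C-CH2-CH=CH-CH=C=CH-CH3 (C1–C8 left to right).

C1 sp3, C2 sp3, C3 sp2, C4 sp2, C5 sp2, C6 sp, C7 sp2, C8 sp3

C1 — 4 σ bonds. Steric number 4, so sp3.
C2 carries 4 σ bonds, giving a steric number of 4, so it is sp3.
C3 is sp2: 3 σ bonds, plus one π bond, 3 electron-density regions.
C4 is sp2: 3 σ bonds, plus one π bond, 3 electron-density regions.
C5 — 3 σ bonds, plus one π bond. Steric number 3, so sp2.
C6 (2 σ bonds, plus two π bonds) has steric number 2: sp.
C7 is sp2: 3 σ bonds, plus one π bond, 3 electron-density regions.
C8: 4 σ bonds — 4 electron domains, sp3.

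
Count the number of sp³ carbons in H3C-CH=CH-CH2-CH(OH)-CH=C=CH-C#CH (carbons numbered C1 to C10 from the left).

C1: sp3 ✓
C2: sp2
C3: sp2
C4: sp3 ✓
C5: sp3 ✓
C6: sp2
C7: sp
C8: sp2
C9: sp
C10: sp
C1, C4, C5 → 3 sp3 carbons.

3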